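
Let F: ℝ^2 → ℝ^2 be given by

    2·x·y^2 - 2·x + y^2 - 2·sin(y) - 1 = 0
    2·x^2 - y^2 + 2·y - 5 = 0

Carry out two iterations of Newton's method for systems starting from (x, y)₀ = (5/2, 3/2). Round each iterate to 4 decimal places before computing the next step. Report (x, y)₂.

(1.4390, 1.2316)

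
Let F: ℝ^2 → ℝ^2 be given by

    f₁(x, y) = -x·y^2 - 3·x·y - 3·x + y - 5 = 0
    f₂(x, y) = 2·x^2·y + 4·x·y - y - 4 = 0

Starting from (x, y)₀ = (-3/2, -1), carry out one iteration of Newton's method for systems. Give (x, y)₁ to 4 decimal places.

(4.5000, 3.2000)

At (-3/2, -1): F = (-4.5000, -1.5000).
Jacobian J = [[-y^2 - 3·y - 3, -2·x·y - 3·x + 1], [4·x·y + 4·y, 2·x^2 + 4·x - 1]].
At the point, J = [[-1.0000, 2.5000], [2.0000, -2.5000]] (det J = -2.5000).
Solving J·Δ = −F gives Δ = (6.0000, 4.2000).
Then the next iterate is (x, y)₁ = (4.5000, 3.2000).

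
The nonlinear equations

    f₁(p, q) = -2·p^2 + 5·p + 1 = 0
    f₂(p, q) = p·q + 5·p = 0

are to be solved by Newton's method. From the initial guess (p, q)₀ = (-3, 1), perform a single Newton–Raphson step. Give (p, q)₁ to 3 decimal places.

At (-3, 1): F = (-32.000, -18.000).
Jacobian J = [[-4·p + 5, 0], [q + 5, p]].
At the point, J = [[17.000, 0.000], [6.000, -3.000]] (det J = -51.000).
Solving J·Δ = −F gives Δ = (1.882, -2.235).
Then the next iterate is (p, q)₁ = (-1.118, -1.235).

(-1.118, -1.235)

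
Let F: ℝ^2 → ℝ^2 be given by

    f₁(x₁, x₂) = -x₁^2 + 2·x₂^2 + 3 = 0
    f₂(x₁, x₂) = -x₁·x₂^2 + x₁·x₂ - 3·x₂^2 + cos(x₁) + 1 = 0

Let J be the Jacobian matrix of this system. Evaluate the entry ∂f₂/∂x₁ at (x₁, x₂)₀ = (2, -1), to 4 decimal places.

∂f₂/∂x₁ = -x₂^2 + x₂ - sin(x₁).
At (2, -1) this is -2.9093.

-2.9093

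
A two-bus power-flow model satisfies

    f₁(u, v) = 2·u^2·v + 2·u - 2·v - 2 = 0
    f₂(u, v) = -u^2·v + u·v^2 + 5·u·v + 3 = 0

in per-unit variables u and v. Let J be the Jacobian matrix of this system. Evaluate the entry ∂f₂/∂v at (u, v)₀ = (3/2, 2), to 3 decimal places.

11.250

∂f₂/∂v = -u^2 + 2·u·v + 5·u.
At (3/2, 2) this is 11.250.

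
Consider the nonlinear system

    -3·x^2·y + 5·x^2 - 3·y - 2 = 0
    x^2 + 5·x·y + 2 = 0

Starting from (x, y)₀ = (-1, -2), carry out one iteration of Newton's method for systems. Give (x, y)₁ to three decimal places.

(-1.079, 0.789)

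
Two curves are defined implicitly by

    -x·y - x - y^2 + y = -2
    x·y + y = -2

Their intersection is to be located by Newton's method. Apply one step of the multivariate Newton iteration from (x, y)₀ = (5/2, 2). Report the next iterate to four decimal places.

(-44.0000, 26.0000)

At (5/2, 2): F = (-7.5000, 9.0000).
Jacobian J = [[-y - 1, -x - 2·y + 1], [y, x + 1]].
At the point, J = [[-3.0000, -5.5000], [2.0000, 3.5000]] (det J = 0.5000).
Solving J·Δ = −F gives Δ = (-46.5000, 24.0000).
Then the next iterate is (x, y)₁ = (-44.0000, 26.0000).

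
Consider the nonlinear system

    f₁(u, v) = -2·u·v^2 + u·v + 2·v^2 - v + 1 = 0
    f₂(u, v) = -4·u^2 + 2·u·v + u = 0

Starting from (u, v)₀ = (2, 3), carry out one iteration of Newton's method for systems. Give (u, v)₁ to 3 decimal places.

(1.509, 2.396)

At (2, 3): F = (-14.000, -2.000).
Jacobian J = [[-2·v^2 + v, -4·u·v + u + 4·v - 1], [-8·u + 2·v + 1, 2·u]].
At the point, J = [[-15.000, -11.000], [-9.000, 4.000]] (det J = -159.000).
Solving J·Δ = −F gives Δ = (-0.491, -0.604).
Then the next iterate is (u, v)₁ = (1.509, 2.396).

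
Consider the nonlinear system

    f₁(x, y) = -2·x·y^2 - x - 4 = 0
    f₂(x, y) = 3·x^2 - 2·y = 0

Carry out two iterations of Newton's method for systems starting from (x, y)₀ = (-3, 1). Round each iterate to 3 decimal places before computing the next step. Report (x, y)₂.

At (-3, 1): F = (5.000, 25.000).
Jacobian J = [[-2·y^2 - 1, -4·x·y], [6·x, -2]].
At the point, J = [[-3.000, 12.000], [-18.000, -2.000]] (det J = 222.000).
Solving J·Δ = −F gives Δ = (1.396, -0.068).
Then the next iterate is (x, y)₁ = (-1.604, 0.932).
Round to (-1.604, 0.932) and repeat: F = (0.39055, 5.85445), J = [[-2.73725, 5.97971], [-9.624, -2.000]].
Δ = (0.568, 0.195), so (x, y)₂ = (-1.036, 1.127).

(-1.036, 1.127)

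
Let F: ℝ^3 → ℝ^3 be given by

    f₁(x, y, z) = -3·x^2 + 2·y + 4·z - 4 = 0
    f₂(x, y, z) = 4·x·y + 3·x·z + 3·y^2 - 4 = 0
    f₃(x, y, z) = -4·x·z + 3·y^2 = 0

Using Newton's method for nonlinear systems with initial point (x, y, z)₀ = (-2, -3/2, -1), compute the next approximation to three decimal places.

(0.028, -1.178, -1.496)

At (-2, -3/2, -1): F = (-23.000, 20.750, -1.250).
Jacobian J = [[-6·x, 2, 4], [4·y + 3·z, 4·x + 6·y, 3·x], [-4·z, 6·y, -4·x]].
At the point, J = [[12.000, 2.000, 4.000], [-9.000, -17.000, -6.000], [4.000, -9.000, 8.000]] (det J = -1588.000).
Solving J·Δ = −F gives Δ = (2.028, 0.322, -0.496).
Then the next iterate is (x, y, z)₁ = (0.028, -1.178, -1.496).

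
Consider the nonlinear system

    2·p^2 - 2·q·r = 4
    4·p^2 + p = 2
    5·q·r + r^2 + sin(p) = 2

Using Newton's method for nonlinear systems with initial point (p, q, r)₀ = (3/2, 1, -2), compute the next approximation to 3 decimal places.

(0.846, 0.155, -3.402)

At (3/2, 1, -2): F = (4.500, 8.500, -7.00251).
Jacobian J = [[4·p, -2·r, -2·q], [8·p + 1, 0, 0], [cos(p), 5·r, 5·q + 2·r]].
At the point, J = [[6.000, 4.000, -2.000], [13.000, 0.000, 0.000], [0.07074, -10.000, 1.000]] (det J = 208.000).
Solving J·Δ = −F gives Δ = (-0.654, -0.845, -1.402).
Then the next iterate is (p, q, r)₁ = (0.846, 0.155, -3.402).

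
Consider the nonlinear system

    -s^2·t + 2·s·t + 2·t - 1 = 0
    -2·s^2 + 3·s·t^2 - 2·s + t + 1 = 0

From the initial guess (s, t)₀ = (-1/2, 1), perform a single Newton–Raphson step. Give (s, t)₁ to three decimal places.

(-0.530, 1.455)

At (-1/2, 1): F = (-0.250, 1.000).
Jacobian J = [[-2·s·t + 2·t, -s^2 + 2·s + 2], [-4·s + 3·t^2 - 2, 6·s·t + 1]].
At the point, J = [[3.000, 0.750], [3.000, -2.000]] (det J = -8.250).
Solving J·Δ = −F gives Δ = (-0.030, 0.455).
Then the next iterate is (s, t)₁ = (-0.530, 1.455).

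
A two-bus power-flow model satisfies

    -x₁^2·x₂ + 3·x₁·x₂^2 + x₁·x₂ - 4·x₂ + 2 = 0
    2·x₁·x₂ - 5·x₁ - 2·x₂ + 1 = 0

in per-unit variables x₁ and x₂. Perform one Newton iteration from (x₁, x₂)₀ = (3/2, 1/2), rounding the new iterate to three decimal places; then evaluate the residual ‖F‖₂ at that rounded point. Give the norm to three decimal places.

31.652

At (3/2, 1/2): F = (0.750, -6.000).
Jacobian J = [[-2·x₁·x₂ + 3·x₂^2 + x₂, -x₁^2 + 6·x₁·x₂ + x₁ - 4], [2·x₂ - 5, 2·x₁ - 2]].
At the point, J = [[-0.250, -0.250], [-4.000, 1.000]] (det J = -1.250).
Solving J·Δ = −F gives Δ = (-0.600, 3.600).
Then the next iterate is (x₁, x₂)₁ = (0.900, 4.100).
Re-evaluating at (0.900, 4.100): F = (31.356, -4.320), so ‖F‖₂ = 31.652.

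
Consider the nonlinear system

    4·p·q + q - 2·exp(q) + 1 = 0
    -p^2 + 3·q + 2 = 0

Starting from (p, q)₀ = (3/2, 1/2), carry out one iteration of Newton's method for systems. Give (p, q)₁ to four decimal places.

At (3/2, 1/2): F = (1.202557, 1.2500).
Jacobian J = [[4·q, 4·p - 2·exp(q) + 1], [-2·p, 3]].
At the point, J = [[2.0000, 3.702557], [-3.0000, 3.0000]] (det J = 17.107672).
Solving J·Δ = −F gives Δ = (0.0597, -0.3570).
Then the next iterate is (p, q)₁ = (1.5597, 0.1430).

(1.5597, 0.1430)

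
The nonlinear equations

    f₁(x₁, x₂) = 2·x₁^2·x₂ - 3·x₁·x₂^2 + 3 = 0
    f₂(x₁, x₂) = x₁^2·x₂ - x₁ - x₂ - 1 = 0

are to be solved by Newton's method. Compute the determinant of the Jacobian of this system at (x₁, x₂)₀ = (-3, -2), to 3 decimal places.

J = [[4·x₁·x₂ - 3·x₂^2, 2·x₁^2 - 6·x₁·x₂], [2·x₁·x₂ - 1, x₁^2 - 1]].
At the point, J = [[12.000, -18.000], [11.000, 8.000]].
det J = 294.000.

294.000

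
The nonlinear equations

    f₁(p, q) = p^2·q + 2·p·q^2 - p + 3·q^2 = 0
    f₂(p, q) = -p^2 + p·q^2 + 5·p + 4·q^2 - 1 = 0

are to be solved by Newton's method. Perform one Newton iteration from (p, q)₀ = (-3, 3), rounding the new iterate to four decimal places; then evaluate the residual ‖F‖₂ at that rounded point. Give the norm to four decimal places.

2.7900

At (-3, 3): F = (3.0000, -16.0000).
Jacobian J = [[2·p·q + 2·q^2 - 1, p^2 + 4·p·q + 6·q], [-2·p + q^2 + 5, 2·p·q + 8·q]].
At the point, J = [[-1.0000, -9.0000], [20.0000, 6.0000]] (det J = 174.0000).
Solving J·Δ = −F gives Δ = (0.7241, 0.2529).
Then the next iterate is (p, q)₁ = (-2.2759, 3.2529).
Re-evaluating at (-2.2759, 3.2529): F = (2.704862, 0.684099), so ‖F‖₂ = 2.7900.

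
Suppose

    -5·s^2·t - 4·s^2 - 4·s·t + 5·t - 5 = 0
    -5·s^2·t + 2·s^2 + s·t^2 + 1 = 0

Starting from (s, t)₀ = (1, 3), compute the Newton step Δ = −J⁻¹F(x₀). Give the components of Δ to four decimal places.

(-0.2797, -1.7542)

At (1, 3): F = (-21.0000, -3.0000).
Jacobian J = [[-10·s·t - 8·s - 4·t, -5·s^2 - 4·s + 5], [-10·s·t + 4·s + t^2, -5·s^2 + 2·s·t]].
At the point, J = [[-50.0000, -4.0000], [-17.0000, 1.0000]] (det J = -118.0000).
Solving J·Δ = −F gives Δ = (-0.2797, -1.7542).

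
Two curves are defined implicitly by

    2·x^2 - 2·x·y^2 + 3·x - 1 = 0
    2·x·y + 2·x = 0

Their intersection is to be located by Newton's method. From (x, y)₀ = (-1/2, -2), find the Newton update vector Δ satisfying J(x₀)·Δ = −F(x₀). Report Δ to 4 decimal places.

At (-1/2, -2): F = (2.0000, 1.0000).
Jacobian J = [[4·x - 2·y^2 + 3, -4·x·y], [2·y + 2, 2·x]].
At the point, J = [[-7.0000, -4.0000], [-2.0000, -1.0000]] (det J = -1.0000).
Solving J·Δ = −F gives Δ = (2.0000, -3.0000).

(2.0000, -3.0000)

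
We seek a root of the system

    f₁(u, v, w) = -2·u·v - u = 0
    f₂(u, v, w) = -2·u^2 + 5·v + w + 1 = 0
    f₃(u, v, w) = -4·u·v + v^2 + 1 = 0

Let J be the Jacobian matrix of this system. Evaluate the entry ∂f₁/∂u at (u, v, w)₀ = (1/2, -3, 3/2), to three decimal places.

5.000

∂f₁/∂u = -2·v - 1.
At (1/2, -3, 3/2) this is 5.000.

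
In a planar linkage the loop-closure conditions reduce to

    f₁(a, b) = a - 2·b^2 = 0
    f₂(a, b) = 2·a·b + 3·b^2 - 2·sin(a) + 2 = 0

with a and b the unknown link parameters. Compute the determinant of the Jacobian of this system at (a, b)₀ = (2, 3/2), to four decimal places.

J = [[1, -4·b], [2·b - 2·cos(a), 2·a + 6·b]].
At the point, J = [[1.0000, -6.0000], [3.832294, 13.0000]].
det J = 35.9938.

35.9938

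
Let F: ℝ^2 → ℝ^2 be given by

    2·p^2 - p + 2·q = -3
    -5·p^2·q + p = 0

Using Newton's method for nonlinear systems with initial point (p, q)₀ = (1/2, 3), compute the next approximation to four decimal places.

(0.6776, -1.5888)

At (1/2, 3): F = (9.0000, -3.2500).
Jacobian J = [[4·p - 1, 2], [-10·p·q + 1, -5·p^2]].
At the point, J = [[1.0000, 2.0000], [-14.0000, -1.2500]] (det J = 26.7500).
Solving J·Δ = −F gives Δ = (0.1776, -4.5888).
Then the next iterate is (p, q)₁ = (0.6776, -1.5888).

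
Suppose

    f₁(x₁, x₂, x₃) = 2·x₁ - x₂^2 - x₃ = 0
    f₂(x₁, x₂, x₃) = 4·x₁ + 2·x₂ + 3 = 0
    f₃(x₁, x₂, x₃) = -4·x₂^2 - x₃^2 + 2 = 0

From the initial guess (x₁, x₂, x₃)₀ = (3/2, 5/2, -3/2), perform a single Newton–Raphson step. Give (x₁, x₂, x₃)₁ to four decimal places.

At (3/2, 5/2, -3/2): F = (-1.7500, 14.0000, -25.2500).
Jacobian J = [[2, -2·x₂, -1], [4, 2, 0], [0, -8·x₂, -2·x₃]].
At the point, J = [[2.0000, -5.0000, -1.0000], [4.0000, 2.0000, 0.0000], [0.0000, -20.0000, 3.0000]] (det J = 152.0000).
Solving J·Δ = −F gives Δ = (-2.8224, -1.3553, -0.6184).
Then the next iterate is (x₁, x₂, x₃)₁ = (-1.3224, 1.1447, -2.1184).

(-1.3224, 1.1447, -2.1184)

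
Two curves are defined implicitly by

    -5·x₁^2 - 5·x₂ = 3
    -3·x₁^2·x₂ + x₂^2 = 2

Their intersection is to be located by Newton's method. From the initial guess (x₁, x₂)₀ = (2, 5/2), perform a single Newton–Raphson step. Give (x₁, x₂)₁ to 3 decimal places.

At (2, 5/2): F = (-35.500, -25.750).
Jacobian J = [[-10·x₁, -5], [-6·x₁·x₂, -3·x₁^2 + 2·x₂]].
At the point, J = [[-20.000, -5.000], [-30.000, -7.000]] (det J = -10.000).
Solving J·Δ = −F gives Δ = (11.975, -55.000).
Then the next iterate is (x₁, x₂)₁ = (13.975, -52.500).

(13.975, -52.500)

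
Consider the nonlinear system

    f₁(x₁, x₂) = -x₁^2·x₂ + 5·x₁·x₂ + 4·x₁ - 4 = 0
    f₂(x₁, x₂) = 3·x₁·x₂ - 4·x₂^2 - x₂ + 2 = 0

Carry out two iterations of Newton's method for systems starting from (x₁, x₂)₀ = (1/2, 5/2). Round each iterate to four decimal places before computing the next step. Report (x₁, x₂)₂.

At (1/2, 5/2): F = (3.6250, -21.7500).
Jacobian J = [[-2·x₁·x₂ + 5·x₂ + 4, -x₁^2 + 5·x₁], [3·x₂, 3·x₁ - 8·x₂ - 1]].
At the point, J = [[14.0000, 2.2500], [7.5000, -19.5000]] (det J = -289.8750).
Solving J·Δ = −F gives Δ = (-0.0750, -1.1442).
Then the next iterate is (x₁, x₂)₁ = (0.4250, 1.3558).
Round to (0.4250, 1.3558) and repeat: F = (0.336184, -4.979930), J = [[9.626570, 1.944375], [4.0674, -10.5714]].
Δ = (0.0559, -0.4496), so (x₁, x₂)₂ = (0.4809, 0.9062).

(0.4809, 0.9062)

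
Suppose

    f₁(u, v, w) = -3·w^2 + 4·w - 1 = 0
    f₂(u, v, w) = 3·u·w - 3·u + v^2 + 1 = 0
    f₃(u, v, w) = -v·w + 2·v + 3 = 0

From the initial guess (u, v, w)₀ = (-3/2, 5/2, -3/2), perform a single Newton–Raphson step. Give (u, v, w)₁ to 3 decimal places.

At (-3/2, 5/2, -3/2): F = (-13.750, 18.500, 11.750).
Jacobian J = [[0, 0, -6·w + 4], [3·w - 3, 2·v, 3·u], [0, -w + 2, -v]].
At the point, J = [[0.000, 0.000, 13.000], [-7.500, 5.000, -4.500], [0.000, 3.500, -2.500]] (det J = -341.250).
Solving J·Δ = −F gives Δ = (0.098, -2.602, 1.058).
Then the next iterate is (u, v, w)₁ = (-1.402, -0.102, -0.442).

(-1.402, -0.102, -0.442)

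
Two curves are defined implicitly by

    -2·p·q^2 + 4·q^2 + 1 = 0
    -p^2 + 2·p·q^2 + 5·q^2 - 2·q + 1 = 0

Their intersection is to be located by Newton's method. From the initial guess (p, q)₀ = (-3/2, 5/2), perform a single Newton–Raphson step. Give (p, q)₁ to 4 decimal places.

(-1.2833, 1.2988)

At (-3/2, 5/2): F = (44.7500, 6.2500).
Jacobian J = [[-2·q^2, -4·p·q + 8·q], [-2·p + 2·q^2, 4·p·q + 10·q - 2]].
At the point, J = [[-12.5000, 35.0000], [15.5000, 8.0000]] (det J = -642.5000).
Solving J·Δ = −F gives Δ = (0.2167, -1.2012).
Then the next iterate is (p, q)₁ = (-1.2833, 1.2988).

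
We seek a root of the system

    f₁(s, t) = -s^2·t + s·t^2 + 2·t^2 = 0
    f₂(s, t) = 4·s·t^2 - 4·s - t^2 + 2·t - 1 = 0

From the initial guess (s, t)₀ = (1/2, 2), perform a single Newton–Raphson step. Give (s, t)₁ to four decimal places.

At (1/2, 2): F = (9.5000, 5.0000).
Jacobian J = [[-2·s·t + t^2, -s^2 + 2·s·t + 4·t], [4·t^2 - 4, 8·s·t - 2·t + 2]].
At the point, J = [[2.0000, 9.7500], [12.0000, 6.0000]] (det J = -105.0000).
Solving J·Δ = −F gives Δ = (0.0786, -0.9905).
Then the next iterate is (s, t)₁ = (0.5786, 1.0095).

(0.5786, 1.0095)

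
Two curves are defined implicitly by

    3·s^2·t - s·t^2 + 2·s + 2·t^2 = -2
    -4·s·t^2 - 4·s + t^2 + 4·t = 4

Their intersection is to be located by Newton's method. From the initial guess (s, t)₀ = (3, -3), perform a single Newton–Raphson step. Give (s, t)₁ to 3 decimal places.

(2.475, -1.486)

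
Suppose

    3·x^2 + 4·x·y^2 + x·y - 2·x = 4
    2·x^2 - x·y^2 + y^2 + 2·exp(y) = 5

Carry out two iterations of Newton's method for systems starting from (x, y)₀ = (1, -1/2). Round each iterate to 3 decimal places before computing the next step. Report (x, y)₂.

(1.410, -0.544)

At (1, -1/2): F = (-2.500, -1.78694).
Jacobian J = [[6·x + 4·y^2 + y - 2, 8·x·y + x], [4·x - y^2, -2·x·y + 2·y + 2·exp(y)]].
At the point, J = [[4.500, -3.000], [3.750, 1.21306]] (det J = 16.70878).
Solving J·Δ = −F gives Δ = (0.502, -0.080).
Then the next iterate is (x, y)₁ = (1.502, -0.580).
Round to (1.502, -0.580) and repeat: F = (0.91394, 0.46293), J = [[7.77760, -5.46728], [5.67160, 1.70212]].
Δ = (-0.092, 0.036), so (x, y)₂ = (1.410, -0.544).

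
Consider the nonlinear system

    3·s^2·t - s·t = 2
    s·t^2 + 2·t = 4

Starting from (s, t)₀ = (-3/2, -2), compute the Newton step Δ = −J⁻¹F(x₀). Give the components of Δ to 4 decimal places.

(0.2559, 1.6220)

At (-3/2, -2): F = (-18.5000, -14.0000).
Jacobian J = [[6·s·t - t, 3·s^2 - s], [t^2, 2·s·t + 2]].
At the point, J = [[20.0000, 8.2500], [4.0000, 8.0000]] (det J = 127.0000).
Solving J·Δ = −F gives Δ = (0.2559, 1.6220).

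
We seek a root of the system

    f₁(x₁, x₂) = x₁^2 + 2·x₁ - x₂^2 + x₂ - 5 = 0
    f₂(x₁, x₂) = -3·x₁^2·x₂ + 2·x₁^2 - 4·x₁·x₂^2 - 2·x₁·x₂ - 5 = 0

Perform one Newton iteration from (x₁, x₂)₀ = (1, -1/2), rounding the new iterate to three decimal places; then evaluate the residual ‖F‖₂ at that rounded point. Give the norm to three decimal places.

3.695

At (1, -1/2): F = (-2.750, -1.500).
Jacobian J = [[2·x₁ + 2, -2·x₂ + 1], [-6·x₁·x₂ + 4·x₁ - 4·x₂^2 - 2·x₂, -3·x₁^2 - 8·x₁·x₂ - 2·x₁]].
At the point, J = [[4.000, 2.000], [7.000, -1.000]] (det J = -18.000).
Solving J·Δ = −F gives Δ = (0.319, 0.736).
Then the next iterate is (x₁, x₂)₁ = (1.319, 0.236).
Re-evaluating at (1.319, 0.236): F = (-0.44194, -3.66865), so ‖F‖₂ = 3.695.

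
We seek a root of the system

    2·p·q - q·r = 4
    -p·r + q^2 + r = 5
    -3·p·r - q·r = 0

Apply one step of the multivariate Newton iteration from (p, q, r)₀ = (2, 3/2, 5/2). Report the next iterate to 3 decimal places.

At (2, 3/2, 5/2): F = (-1.750, -5.250, -18.750).
Jacobian J = [[2·q, 2·p - r, -q], [-r, 2·q, -p + 1], [-3·r, -r, -3·p - q]].
At the point, J = [[3.000, 1.500, -1.500], [-2.500, 3.000, -1.000], [-7.500, -2.500, -7.500]] (det J = -135.000).
Solving J·Δ = −F gives Δ = (-0.676, 0.521, -1.998).
Then the next iterate is (p, q, r)₁ = (1.324, 2.021, 0.502).

(1.324, 2.021, 0.502)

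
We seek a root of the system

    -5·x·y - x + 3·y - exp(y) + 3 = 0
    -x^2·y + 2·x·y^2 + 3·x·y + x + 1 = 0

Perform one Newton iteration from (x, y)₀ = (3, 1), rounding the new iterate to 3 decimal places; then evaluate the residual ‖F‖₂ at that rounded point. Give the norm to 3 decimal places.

At (3, 1): F = (-14.71828, 10.000).
Jacobian J = [[-5·y - 1, -5·x - exp(y) + 3], [-2·x·y + 2·y^2 + 3·y + 1, -x^2 + 4·x·y + 3·x]].
At the point, J = [[-6.000, -14.71828], [0.000, 12.000]] (det J = -72.000).
Solving J·Δ = −F gives Δ = (-0.409, -0.833).
Then the next iterate is (x, y)₁ = (2.591, 0.167).
Re-evaluating at (2.591, 0.167): F = (-2.43524, 3.91249), so ‖F‖₂ = 4.608.

4.608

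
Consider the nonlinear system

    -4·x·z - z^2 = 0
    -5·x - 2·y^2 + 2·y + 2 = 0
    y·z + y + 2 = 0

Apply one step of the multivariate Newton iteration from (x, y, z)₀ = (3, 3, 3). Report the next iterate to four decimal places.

At (3, 3, 3): F = (-45.0000, -25.0000, 14.0000).
Jacobian J = [[-4·z, 0, -4·x - 2·z], [-5, -4·y + 2, 0], [0, z + 1, y]].
At the point, J = [[-12.0000, 0.0000, -18.0000], [-5.0000, -10.0000, 0.0000], [0.0000, 4.0000, 3.0000]] (det J = 720.0000).
Solving J·Δ = −F gives Δ = (-0.8750, -2.0625, -1.9167).
Then the next iterate is (x, y, z)₁ = (2.1250, 0.9375, 1.0833).

(2.1250, 0.9375, 1.0833)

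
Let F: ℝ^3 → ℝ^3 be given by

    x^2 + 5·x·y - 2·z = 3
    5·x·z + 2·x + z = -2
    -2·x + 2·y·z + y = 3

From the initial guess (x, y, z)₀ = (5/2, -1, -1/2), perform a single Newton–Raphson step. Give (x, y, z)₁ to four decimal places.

At (5/2, -1, -1/2): F = (-8.2500, 0.2500, -8.0000).
Jacobian J = [[2·x + 5·y, 5·x, -2], [5·z + 2, 0, 5·x + 1], [-2, 2·z + 1, 2·y]].
At the point, J = [[0.0000, 12.5000, -2.0000], [-0.5000, 0.0000, 13.5000], [-2.0000, 0.0000, -2.0000]] (det J = -350.0000).
Solving J·Δ = −F gives Δ = (-3.8393, 0.6343, -0.1607).
Then the next iterate is (x, y, z)₁ = (-1.3393, -0.3657, -0.6607).

(-1.3393, -0.3657, -0.6607)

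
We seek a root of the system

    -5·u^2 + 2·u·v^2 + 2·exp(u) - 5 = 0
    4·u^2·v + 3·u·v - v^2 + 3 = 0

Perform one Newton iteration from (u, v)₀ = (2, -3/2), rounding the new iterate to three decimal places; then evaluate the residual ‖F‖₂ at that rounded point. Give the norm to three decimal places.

7.532

At (2, -3/2): F = (-1.22189, -32.250).
Jacobian J = [[-10·u + 2·v^2 + 2·exp(u), 4·u·v], [8·u·v + 3·v, 4·u^2 + 3·u - 2·v]].
At the point, J = [[-0.72189, -12.000], [-28.500, 25.000]] (det J = -360.04720).
Solving J·Δ = −F gives Δ = (-1.160, -0.032).
Then the next iterate is (u, v)₁ = (0.840, -1.532).
Re-evaluating at (0.840, -1.532): F = (0.04773, -7.53158), so ‖F‖₂ = 7.532.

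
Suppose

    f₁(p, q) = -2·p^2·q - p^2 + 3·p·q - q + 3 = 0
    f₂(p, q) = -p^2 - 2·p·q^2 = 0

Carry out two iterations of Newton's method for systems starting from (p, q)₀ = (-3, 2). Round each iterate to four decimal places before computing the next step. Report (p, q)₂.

(-0.9665, 1.1003)

At (-3, 2): F = (-62.0000, 15.0000).
Jacobian J = [[-4·p·q - 2·p + 3·q, -2·p^2 + 3·p - 1], [-2·p - 2·q^2, -4·p·q]].
At the point, J = [[36.0000, -28.0000], [-2.0000, 24.0000]] (det J = 808.0000).
Solving J·Δ = −F gives Δ = (1.3218, -0.5149).
Then the next iterate is (p, q)₁ = (-1.6782, 1.4851).
Round to (-1.6782, 1.4851) and repeat: F = (-17.143478, 4.586259), J = [[17.780879, -11.667310], [-1.054644, 9.969179]].
Δ = (0.7117, -0.3848), so (p, q)₂ = (-0.9665, 1.1003).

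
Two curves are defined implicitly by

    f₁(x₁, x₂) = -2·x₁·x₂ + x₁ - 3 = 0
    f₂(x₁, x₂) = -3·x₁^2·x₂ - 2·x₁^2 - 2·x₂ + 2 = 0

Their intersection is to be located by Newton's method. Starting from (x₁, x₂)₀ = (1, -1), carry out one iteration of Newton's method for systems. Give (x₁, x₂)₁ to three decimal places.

At (1, -1): F = (0.000, 5.000).
Jacobian J = [[-2·x₂ + 1, -2·x₁], [-6·x₁·x₂ - 4·x₁, -3·x₁^2 - 2]].
At the point, J = [[3.000, -2.000], [2.000, -5.000]] (det J = -11.000).
Solving J·Δ = −F gives Δ = (0.909, 1.364).
Then the next iterate is (x₁, x₂)₁ = (1.909, 0.364).

(1.909, 0.364)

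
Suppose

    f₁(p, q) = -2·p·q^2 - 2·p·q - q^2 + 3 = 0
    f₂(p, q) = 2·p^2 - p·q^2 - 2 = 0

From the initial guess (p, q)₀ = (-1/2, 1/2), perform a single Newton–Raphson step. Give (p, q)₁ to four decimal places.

(-2.5833, -6.1250)

At (-1/2, 1/2): F = (3.5000, -1.3750).
Jacobian J = [[-2·q^2 - 2·q, -4·p·q - 2·p - 2·q], [4·p - q^2, -2·p·q]].
At the point, J = [[-1.5000, 1.0000], [-2.2500, 0.5000]] (det J = 1.5000).
Solving J·Δ = −F gives Δ = (-2.0833, -6.6250).
Then the next iterate is (p, q)₁ = (-2.5833, -6.1250).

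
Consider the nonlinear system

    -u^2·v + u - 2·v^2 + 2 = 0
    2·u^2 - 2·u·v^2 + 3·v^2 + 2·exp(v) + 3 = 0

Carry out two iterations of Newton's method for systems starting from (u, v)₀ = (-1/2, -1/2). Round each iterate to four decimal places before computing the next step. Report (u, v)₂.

(2.3416, -2.3822)

At (-1/2, -1/2): F = (1.1250, 5.713061).
Jacobian J = [[-2·u·v + 1, -u^2 - 4·v], [4·u - 2·v^2, -4·u·v + 6·v + 2·exp(v)]].
At the point, J = [[0.5000, 1.7500], [-2.5000, -2.786939]] (det J = 2.981531).
Solving J·Δ = −F gives Δ = (4.4048, -1.9014).
Then the next iterate is (u, v)₁ = (3.9048, -2.4014).
Round to (3.9048, -2.4014) and repeat: F = (30.986614, 5.940482), J = [[19.753973, -5.641863], [4.085756, 23.280729]].
Δ = (-1.5632, 0.0192), so (u, v)₂ = (2.3416, -2.3822).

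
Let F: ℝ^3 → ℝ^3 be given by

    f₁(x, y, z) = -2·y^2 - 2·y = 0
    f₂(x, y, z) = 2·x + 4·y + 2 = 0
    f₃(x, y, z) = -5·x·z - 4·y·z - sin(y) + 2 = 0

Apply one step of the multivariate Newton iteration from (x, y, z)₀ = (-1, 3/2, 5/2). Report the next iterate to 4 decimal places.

(-2.1250, 0.5625, 24.5063)

At (-1, 3/2, 5/2): F = (-7.5000, 6.0000, -1.497495).
Jacobian J = [[0, -4·y - 2, 0], [2, 4, 0], [-5·z, -4·z - cos(y), -5·x - 4·y]].
At the point, J = [[0.0000, -8.0000, 0.0000], [2.0000, 4.0000, 0.0000], [-12.5000, -10.070737, -1.0000]] (det J = -16.0000).
Solving J·Δ = −F gives Δ = (-1.1250, -0.9375, 22.0063).
Then the next iterate is (x, y, z)₁ = (-2.1250, 0.5625, 24.5063).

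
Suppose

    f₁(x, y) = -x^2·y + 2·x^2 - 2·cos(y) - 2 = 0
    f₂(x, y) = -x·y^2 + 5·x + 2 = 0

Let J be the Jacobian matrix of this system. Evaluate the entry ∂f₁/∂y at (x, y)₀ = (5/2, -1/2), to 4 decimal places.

∂f₁/∂y = -x^2 + 2·sin(y).
At (5/2, -1/2) this is -7.2089.

-7.2089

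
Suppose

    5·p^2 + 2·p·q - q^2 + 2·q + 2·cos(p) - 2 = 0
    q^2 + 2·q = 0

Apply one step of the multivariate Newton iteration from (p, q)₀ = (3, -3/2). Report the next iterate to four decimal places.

(2.3068, -2.2500)

At (3, -3/2): F = (26.770015, -0.7500).
Jacobian J = [[10·p + 2·q - 2·sin(p), 2·p - 2·q + 2], [0, 2·q + 2]].
At the point, J = [[26.717760, 11.0000], [0.0000, -1.0000]] (det J = -26.717760).
Solving J·Δ = −F gives Δ = (-0.6932, -0.7500).
Then the next iterate is (p, q)₁ = (2.3068, -2.2500).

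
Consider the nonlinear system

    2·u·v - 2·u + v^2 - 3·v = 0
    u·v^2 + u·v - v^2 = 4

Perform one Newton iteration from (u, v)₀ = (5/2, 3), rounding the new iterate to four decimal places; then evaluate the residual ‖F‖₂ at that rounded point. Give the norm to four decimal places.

At (5/2, 3): F = (10.0000, 17.0000).
Jacobian J = [[2·v - 2, 2·u + 2·v - 3], [v^2 + v, 2·u·v + u - 2·v]].
At the point, J = [[4.0000, 8.0000], [12.0000, 11.5000]] (det J = -50.0000).
Solving J·Δ = −F gives Δ = (-0.4200, -1.0400).
Then the next iterate is (u, v)₁ = (2.0800, 1.9600).
Re-evaluating at (2.0800, 1.9600): F = (1.9552, 4.225728), so ‖F‖₂ = 4.6561.

4.6561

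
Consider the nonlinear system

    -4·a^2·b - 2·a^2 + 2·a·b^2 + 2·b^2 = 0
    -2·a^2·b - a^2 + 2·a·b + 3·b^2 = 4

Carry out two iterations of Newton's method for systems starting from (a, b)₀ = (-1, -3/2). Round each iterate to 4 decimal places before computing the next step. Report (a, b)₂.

At (-1, -3/2): F = (4.0000, 7.7500).
Jacobian J = [[-8·a·b - 4·a + 2·b^2, -4·a^2 + 4·a·b + 4·b], [-4·a·b - 2·a + 2·b, -2·a^2 + 2·a + 6·b]].
At the point, J = [[-3.5000, -4.0000], [-7.0000, -13.0000]] (det J = 17.5000).
Solving J·Δ = −F gives Δ = (1.2000, -0.0500).
Then the next iterate is (a, b)₁ = (0.2000, -1.5500).
Round to (0.2000, -1.5500) and repeat: F = (5.9340, 2.6715), J = [[6.4850, -7.6000], [-2.2600, -8.9800]].
Δ = (-0.4374, 0.4076), so (a, b)₂ = (-0.2374, -1.1424).

(-0.2374, -1.1424)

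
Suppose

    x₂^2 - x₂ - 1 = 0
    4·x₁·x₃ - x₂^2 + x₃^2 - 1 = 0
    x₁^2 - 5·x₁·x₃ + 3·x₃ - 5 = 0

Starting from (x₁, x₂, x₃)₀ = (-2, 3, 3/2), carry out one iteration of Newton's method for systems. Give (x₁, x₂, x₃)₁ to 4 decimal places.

(2.2073, 2.0000, 3.7988)

At (-2, 3, 3/2): F = (5.0000, -19.7500, 18.5000).
Jacobian J = [[0, 2·x₂ - 1, 0], [4·x₃, -2·x₂, 4·x₁ + 2·x₃], [2·x₁ - 5·x₃, 0, -5·x₁ + 3]].
At the point, J = [[0.0000, 5.0000, 0.0000], [6.0000, -6.0000, -5.0000], [-11.5000, 0.0000, 13.0000]] (det J = -102.5000).
Solving J·Δ = −F gives Δ = (4.2073, -1.0000, 2.2988).
Then the next iterate is (x₁, x₂, x₃)₁ = (2.2073, 2.0000, 3.7988).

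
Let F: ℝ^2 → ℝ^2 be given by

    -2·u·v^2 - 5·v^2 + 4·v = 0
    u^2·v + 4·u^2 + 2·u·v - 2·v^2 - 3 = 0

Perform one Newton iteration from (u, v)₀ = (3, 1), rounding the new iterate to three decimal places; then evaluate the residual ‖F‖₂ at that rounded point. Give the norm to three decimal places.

11.353

At (3, 1): F = (-7.000, 46.000).
Jacobian J = [[-2·v^2, -4·u·v - 10·v + 4], [2·u·v + 8·u + 2·v, u^2 + 2·u - 4·v]].
At the point, J = [[-2.000, -18.000], [32.000, 11.000]] (det J = 554.000).
Solving J·Δ = −F gives Δ = (-1.356, -0.238).
Then the next iterate is (u, v)₁ = (1.644, 0.762).
Re-evaluating at (1.644, 0.762): F = (-1.76438, 11.21460), so ‖F‖₂ = 11.353.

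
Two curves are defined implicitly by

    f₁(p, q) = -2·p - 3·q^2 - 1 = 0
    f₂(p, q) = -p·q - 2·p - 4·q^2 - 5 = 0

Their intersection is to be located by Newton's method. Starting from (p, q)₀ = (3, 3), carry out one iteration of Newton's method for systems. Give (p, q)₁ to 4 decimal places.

(0.5000, 1.3889)

At (3, 3): F = (-34.0000, -56.0000).
Jacobian J = [[-2, -6·q], [-q - 2, -p - 8·q]].
At the point, J = [[-2.0000, -18.0000], [-5.0000, -27.0000]] (det J = -36.0000).
Solving J·Δ = −F gives Δ = (-2.5000, -1.6111).
Then the next iterate is (p, q)₁ = (0.5000, 1.3889).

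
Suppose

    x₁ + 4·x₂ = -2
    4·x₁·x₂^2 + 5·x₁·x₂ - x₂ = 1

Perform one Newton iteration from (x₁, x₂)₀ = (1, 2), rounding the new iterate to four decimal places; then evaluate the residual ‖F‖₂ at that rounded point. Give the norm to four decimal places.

1.2277

At (1, 2): F = (11.0000, 23.0000).
Jacobian J = [[1, 4], [4·x₂^2 + 5·x₂, 8·x₁·x₂ + 5·x₁ - 1]].
At the point, J = [[1.0000, 4.0000], [26.0000, 20.0000]] (det J = -84.0000).
Solving J·Δ = −F gives Δ = (1.5238, -3.1310).
Then the next iterate is (x₁, x₂)₁ = (2.5238, -1.1310).
Re-evaluating at (2.5238, -1.1310): F = (-0.0002, -1.227703), so ‖F‖₂ = 1.2277.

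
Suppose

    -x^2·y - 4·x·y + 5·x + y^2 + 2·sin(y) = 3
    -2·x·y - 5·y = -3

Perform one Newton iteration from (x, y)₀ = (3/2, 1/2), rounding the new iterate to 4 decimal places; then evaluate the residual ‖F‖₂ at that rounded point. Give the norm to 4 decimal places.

0.5094

At (3/2, 1/2): F = (1.583851, -1.0000).
Jacobian J = [[-2·x·y - 4·y + 5, -x^2 - 4·x + 2·y + 2·cos(y)], [-2·y, -2·x - 5]].
At the point, J = [[1.5000, -5.494835], [-1.0000, -8.0000]] (det J = -17.494835).
Solving J·Δ = −F gives Δ = (-1.0383, 0.0048).
Then the next iterate is (x, y)₁ = (0.4617, 0.5048).
Re-evaluating at (0.4617, 0.5048): F = (-0.509283, 0.009868), so ‖F‖₂ = 0.5094.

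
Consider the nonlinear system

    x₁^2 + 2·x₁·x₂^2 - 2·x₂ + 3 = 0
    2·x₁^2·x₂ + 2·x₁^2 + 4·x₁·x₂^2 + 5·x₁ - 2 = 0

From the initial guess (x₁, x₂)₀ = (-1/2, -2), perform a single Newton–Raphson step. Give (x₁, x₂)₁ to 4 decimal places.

(-4.4722, 10.2778)

At (-1/2, -2): F = (3.2500, -13.0000).
Jacobian J = [[2·x₁ + 2·x₂^2, 4·x₁·x₂ - 2], [4·x₁·x₂ + 4·x₁ + 4·x₂^2 + 5, 2·x₁^2 + 8·x₁·x₂]].
At the point, J = [[7.0000, 2.0000], [23.0000, 8.5000]] (det J = 13.5000).
Solving J·Δ = −F gives Δ = (-3.9722, 12.2778).
Then the next iterate is (x₁, x₂)₁ = (-4.4722, 10.2778).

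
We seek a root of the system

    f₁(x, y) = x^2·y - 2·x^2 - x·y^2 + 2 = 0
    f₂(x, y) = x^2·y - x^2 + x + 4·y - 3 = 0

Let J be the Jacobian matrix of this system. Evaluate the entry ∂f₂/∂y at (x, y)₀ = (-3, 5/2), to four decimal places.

13.0000

∂f₂/∂y = x^2 + 4.
At (-3, 5/2) this is 13.0000.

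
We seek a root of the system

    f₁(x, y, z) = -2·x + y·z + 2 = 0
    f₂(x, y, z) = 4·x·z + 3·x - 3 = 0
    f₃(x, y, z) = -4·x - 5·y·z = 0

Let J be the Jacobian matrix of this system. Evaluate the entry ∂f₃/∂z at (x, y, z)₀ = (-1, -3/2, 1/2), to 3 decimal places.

7.500

∂f₃/∂z = -5·y.
At (-1, -3/2, 1/2) this is 7.500.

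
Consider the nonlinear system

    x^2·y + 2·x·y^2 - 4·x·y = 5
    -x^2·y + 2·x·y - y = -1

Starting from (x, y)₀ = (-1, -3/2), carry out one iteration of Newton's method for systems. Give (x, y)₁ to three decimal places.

At (-1, -3/2): F = (-17.000, 7.000).
Jacobian J = [[2·x·y + 2·y^2 - 4·y, x^2 + 4·x·y - 4·x], [-2·x·y + 2·y, -x^2 + 2·x - 1]].
At the point, J = [[13.500, 11.000], [-6.000, -4.000]] (det J = 12.000).
Solving J·Δ = −F gives Δ = (0.750, 0.625).
Then the next iterate is (x, y)₁ = (-0.250, -0.875).

(-0.250, -0.875)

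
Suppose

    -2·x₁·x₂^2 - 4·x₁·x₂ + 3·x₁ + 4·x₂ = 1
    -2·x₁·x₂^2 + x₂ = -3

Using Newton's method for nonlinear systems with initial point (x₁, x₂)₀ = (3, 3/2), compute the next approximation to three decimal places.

(-3.048, 2.571)

At (3, 3/2): F = (-17.500, -9.000).
Jacobian J = [[-2·x₂^2 - 4·x₂ + 3, -4·x₁·x₂ - 4·x₁ + 4], [-2·x₂^2, -4·x₁·x₂ + 1]].
At the point, J = [[-7.500, -26.000], [-4.500, -17.000]] (det J = 10.500).
Solving J·Δ = −F gives Δ = (-6.048, 1.071).
Then the next iterate is (x₁, x₂)₁ = (-3.048, 2.571).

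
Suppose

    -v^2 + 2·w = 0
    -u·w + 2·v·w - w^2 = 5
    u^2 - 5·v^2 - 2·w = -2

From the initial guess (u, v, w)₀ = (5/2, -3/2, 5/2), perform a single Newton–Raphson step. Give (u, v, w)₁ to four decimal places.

(1.9542, -1.0567, 0.4601)

At (5/2, -3/2, 5/2): F = (2.7500, -25.0000, -8.0000).
Jacobian J = [[0, -2·v, 2], [-w, 2·w, -u + 2·v - 2·w], [2·u, -10·v, -2]].
At the point, J = [[0.0000, 3.0000, 2.0000], [-2.5000, 5.0000, -10.5000], [5.0000, 15.0000, -2.0000]] (det J = -297.5000).
Solving J·Δ = −F gives Δ = (-0.5458, 0.4433, -2.0399).
Then the next iterate is (u, v, w)₁ = (1.9542, -1.0567, 0.4601).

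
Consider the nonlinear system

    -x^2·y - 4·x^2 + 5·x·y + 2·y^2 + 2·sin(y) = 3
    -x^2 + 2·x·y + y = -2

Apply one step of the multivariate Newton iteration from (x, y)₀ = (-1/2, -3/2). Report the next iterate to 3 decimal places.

(0.375, -1.703)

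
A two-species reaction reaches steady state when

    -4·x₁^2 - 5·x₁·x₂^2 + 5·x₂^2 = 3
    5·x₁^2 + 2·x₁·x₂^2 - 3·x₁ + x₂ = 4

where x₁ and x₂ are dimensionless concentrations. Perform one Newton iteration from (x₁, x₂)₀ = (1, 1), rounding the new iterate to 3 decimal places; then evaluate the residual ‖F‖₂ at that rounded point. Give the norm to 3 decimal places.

4.577

At (1, 1): F = (-7.000, 1.000).
Jacobian J = [[-8·x₁ - 5·x₂^2, -10·x₁·x₂ + 10·x₂], [10·x₁ + 2·x₂^2 - 3, 4·x₁·x₂ + 1]].
At the point, J = [[-13.000, 0.000], [9.000, 5.000]] (det J = -65.000).
Solving J·Δ = −F gives Δ = (-0.538, 0.769).
Then the next iterate is (x₁, x₂)₁ = (0.462, 1.769).
Re-evaluating at (0.462, 1.769): F = (4.56421, 0.34175), so ‖F‖₂ = 4.577.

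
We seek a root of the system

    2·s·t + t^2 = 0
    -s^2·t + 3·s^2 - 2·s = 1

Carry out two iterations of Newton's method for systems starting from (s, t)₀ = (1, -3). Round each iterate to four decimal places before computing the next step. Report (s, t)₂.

(0.7468, -1.5635)

At (1, -3): F = (3.0000, 3.0000).
Jacobian J = [[2·t, 2·s + 2·t], [-2·s·t + 6·s - 2, -s^2]].
At the point, J = [[-6.0000, -4.0000], [10.0000, -1.0000]] (det J = 46.0000).
Solving J·Δ = −F gives Δ = (-0.1957, 1.0435).
Then the next iterate is (s, t)₁ = (0.8043, -1.9565).
Round to (0.8043, -1.9565) and repeat: F = (0.680666, 0.597752), J = [[-3.9130, -2.3044], [5.973026, -0.646898]].
Δ = (-0.0575, 0.3930), so (s, t)₂ = (0.7468, -1.5635).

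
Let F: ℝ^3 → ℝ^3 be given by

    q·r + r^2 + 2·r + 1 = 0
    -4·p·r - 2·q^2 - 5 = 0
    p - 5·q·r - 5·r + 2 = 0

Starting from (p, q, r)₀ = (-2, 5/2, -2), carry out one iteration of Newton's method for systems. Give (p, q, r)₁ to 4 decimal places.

At (-2, 5/2, -2): F = (-4.0000, -33.5000, 35.0000).
Jacobian J = [[0, r, q + 2·r + 2], [-4·r, -4·q, -4·p], [1, -5·r, -5·q - 5]].
At the point, J = [[0.0000, -2.0000, 0.5000], [8.0000, -10.0000, 8.0000], [1.0000, 10.0000, -17.5000]] (det J = -251.0000).
Solving J·Δ = −F gives Δ = (0.9562, -1.7341, 1.0637).
Then the next iterate is (p, q, r)₁ = (-1.0438, 0.7659, -0.9363).

(-1.0438, 0.7659, -0.9363)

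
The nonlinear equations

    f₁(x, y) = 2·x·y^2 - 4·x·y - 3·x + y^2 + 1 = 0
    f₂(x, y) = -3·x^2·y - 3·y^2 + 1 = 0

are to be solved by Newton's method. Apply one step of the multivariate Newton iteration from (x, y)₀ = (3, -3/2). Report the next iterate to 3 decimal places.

At (3, -3/2): F = (25.750, 34.750).
Jacobian J = [[2·y^2 - 4·y - 3, 4·x·y - 4·x + 2·y], [-6·x·y, -3·x^2 - 6·y]].
At the point, J = [[7.500, -33.000], [27.000, -18.000]] (det J = 756.000).
Solving J·Δ = −F gives Δ = (-0.904, 0.575).
Then the next iterate is (x, y)₁ = (2.096, -0.925).

(2.096, -0.925)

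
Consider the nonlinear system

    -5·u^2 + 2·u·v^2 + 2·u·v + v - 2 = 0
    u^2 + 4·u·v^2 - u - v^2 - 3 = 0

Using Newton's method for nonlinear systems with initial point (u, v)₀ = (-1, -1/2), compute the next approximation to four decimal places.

(-0.3384, 0.2146)

At (-1, -1/2): F = (-7.0000, -2.2500).
Jacobian J = [[-10·u + 2·v^2 + 2·v, 4·u·v + 2·u + 1], [2·u + 4·v^2 - 1, 8·u·v - 2·v]].
At the point, J = [[9.5000, 1.0000], [-2.0000, 5.0000]] (det J = 49.5000).
Solving J·Δ = −F gives Δ = (0.6616, 0.7146).
Then the next iterate is (u, v)₁ = (-0.3384, 0.2146).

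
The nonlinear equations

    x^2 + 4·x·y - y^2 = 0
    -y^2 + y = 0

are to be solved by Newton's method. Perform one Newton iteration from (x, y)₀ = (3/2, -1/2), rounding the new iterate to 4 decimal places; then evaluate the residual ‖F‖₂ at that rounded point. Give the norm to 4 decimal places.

At (3/2, -1/2): F = (-1.0000, -0.7500).
Jacobian J = [[2·x + 4·y, 4·x - 2·y], [0, -2·y + 1]].
At the point, J = [[1.0000, 7.0000], [0.0000, 2.0000]] (det J = 2.0000).
Solving J·Δ = −F gives Δ = (-1.6250, 0.3750).
Then the next iterate is (x, y)₁ = (-0.1250, -0.1250).
Re-evaluating at (-0.1250, -0.1250): F = (0.0625, -0.140625), so ‖F‖₂ = 0.1539.

0.1539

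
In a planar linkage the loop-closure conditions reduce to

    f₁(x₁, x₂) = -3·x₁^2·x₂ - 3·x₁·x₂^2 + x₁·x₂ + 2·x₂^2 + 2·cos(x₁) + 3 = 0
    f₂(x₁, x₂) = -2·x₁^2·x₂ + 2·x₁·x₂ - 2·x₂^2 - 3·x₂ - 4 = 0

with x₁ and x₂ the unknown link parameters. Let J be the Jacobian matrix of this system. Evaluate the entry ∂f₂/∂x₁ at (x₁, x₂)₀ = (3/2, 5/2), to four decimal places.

∂f₂/∂x₁ = -4·x₁·x₂ + 2·x₂.
At (3/2, 5/2) this is -10.0000.

-10.0000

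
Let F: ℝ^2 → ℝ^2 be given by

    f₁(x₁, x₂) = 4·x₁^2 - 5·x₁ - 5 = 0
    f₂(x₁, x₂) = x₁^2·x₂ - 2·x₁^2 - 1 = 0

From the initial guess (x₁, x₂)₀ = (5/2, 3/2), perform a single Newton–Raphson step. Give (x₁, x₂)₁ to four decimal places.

(2.0000, 1.9600)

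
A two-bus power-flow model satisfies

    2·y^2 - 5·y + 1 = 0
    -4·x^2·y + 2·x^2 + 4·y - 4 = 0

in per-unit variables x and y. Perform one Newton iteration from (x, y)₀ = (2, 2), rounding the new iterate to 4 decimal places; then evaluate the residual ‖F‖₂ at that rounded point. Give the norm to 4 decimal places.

2.0123

At (2, 2): F = (-1.0000, -20.0000).
Jacobian J = [[0, 4·y - 5], [-8·x·y + 4·x, -4·x^2 + 4]].
At the point, J = [[0.0000, 3.0000], [-24.0000, -12.0000]] (det J = 72.0000).
Solving J·Δ = −F gives Δ = (-1.0000, 0.3333).
Then the next iterate is (x, y)₁ = (1.0000, 2.3333).
Re-evaluating at (1.0000, 2.3333): F = (0.222078, -2.0000), so ‖F‖₂ = 2.0123.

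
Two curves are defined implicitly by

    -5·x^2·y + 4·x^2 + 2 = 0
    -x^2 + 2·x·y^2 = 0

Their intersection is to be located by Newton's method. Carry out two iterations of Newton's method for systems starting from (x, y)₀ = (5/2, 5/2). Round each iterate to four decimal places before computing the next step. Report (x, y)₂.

(1.6289, 1.1619)

At (5/2, 5/2): F = (-51.1250, 25.0000).
Jacobian J = [[-10·x·y + 8·x, -5·x^2], [-2·x + 2·y^2, 4·x·y]].
At the point, J = [[-42.5000, -31.2500], [7.5000, 25.0000]] (det J = -828.1250).
Solving J·Δ = −F gives Δ = (-0.6000, -0.8200).
Then the next iterate is (x, y)₁ = (1.9000, 1.6800).
Round to (1.9000, 1.6800) and repeat: F = (-13.8840, 7.115120), J = [[-16.7200, -18.0500], [1.8448, 12.7680]].
Δ = (-0.2711, -0.5181), so (x, y)₂ = (1.6289, 1.1619).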